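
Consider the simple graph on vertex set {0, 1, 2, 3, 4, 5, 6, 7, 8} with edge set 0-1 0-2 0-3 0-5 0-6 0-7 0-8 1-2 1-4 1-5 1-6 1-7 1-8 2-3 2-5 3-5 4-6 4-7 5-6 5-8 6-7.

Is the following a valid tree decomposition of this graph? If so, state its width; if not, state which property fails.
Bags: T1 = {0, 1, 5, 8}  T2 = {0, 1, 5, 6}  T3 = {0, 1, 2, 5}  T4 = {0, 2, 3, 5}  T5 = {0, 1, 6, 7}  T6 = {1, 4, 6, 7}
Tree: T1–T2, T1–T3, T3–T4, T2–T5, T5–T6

Yes; width 3.

Vertex coverage: the bags together contain {0, 1, 2, 3, 4, 5, 6, 7, 8}, the full vertex set. Edge coverage: each edge of G has both endpoints in at least one bag. Running intersection: for every vertex, the bags containing it form a connected subtree. All three properties hold, so this is a valid tree decomposition of width max|bag| − 1 = 3, and hence tw(G) ≤ 3.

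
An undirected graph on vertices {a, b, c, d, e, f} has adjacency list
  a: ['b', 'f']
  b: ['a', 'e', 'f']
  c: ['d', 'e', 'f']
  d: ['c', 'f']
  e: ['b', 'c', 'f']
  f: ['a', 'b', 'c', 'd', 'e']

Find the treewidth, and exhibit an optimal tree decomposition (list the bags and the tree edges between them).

Treewidth 2.
One optimal decomposition is:
Bags: B1 = {a, b, f}  B2 = {b, e, f}  B3 = {c, e, f}  B4 = {c, d, f}
Tree: B1–B2, B2–B3, B3–B4

Every bag has size at most 3, so the width is 3 − 1 = 2 and tw(G) ≤ 2. Conversely, {c, d, f} is a clique of size 3, and the vertices of any clique must share a bag in every tree decomposition; so some bag has ≥ 3 vertices and tw(G) ≥ 2. Therefore the treewidth is 2.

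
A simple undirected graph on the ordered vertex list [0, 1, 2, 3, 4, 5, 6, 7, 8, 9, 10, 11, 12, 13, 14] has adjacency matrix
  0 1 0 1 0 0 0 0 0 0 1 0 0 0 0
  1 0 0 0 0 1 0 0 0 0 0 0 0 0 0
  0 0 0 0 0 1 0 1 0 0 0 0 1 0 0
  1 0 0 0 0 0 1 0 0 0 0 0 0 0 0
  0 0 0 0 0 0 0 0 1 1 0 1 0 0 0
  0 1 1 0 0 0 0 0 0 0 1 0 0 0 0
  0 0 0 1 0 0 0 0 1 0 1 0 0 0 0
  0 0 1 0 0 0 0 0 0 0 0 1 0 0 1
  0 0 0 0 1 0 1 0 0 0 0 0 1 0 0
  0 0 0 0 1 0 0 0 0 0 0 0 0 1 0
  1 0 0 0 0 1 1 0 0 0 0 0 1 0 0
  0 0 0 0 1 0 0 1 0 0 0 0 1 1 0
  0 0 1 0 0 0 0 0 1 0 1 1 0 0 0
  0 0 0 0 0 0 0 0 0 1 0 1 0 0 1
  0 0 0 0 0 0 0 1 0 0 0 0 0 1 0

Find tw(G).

3

A width-3 tree decomposition is:
Bags: B1 = {4, 9, 13, 14}  B2 = {4, 11, 13, 14}  B3 = {4, 7, 11, 14}  B4 = {4, 7, 8, 11}  B5 = {7, 8, 11, 12}  B6 = {2, 7, 8, 12}  B7 = {2, 6, 8, 12}  B8 = {2, 6, 10, 12}  B9 = {2, 5, 6, 10}  B10 = {3, 5, 6, 10}  B11 = {0, 3, 5, 10}  B12 = {0, 1, 3, 5}
Tree: B1–B2, B2–B3, B3–B4, B4–B5, B5–B6, B6–B7, B7–B8, B8–B9, B9–B10, B10–B11, B11–B12
The largest bag has 4 vertices, giving width 3; this decomposition certifies tw(G) ≤ 3. For the lower bound: the 4 vertex sets {9,13,14}, {4}, {11}, {2,7,8,12} are disjoint, each induces a connected subgraph, and every pair is joined by at least one edge of G. Contracting each set to a single vertex therefore yields K_{4} as a minor, and since treewidth is minor-monotone, tw(G) ≥ tw(K_{4}) = 3. Therefore the treewidth is 3.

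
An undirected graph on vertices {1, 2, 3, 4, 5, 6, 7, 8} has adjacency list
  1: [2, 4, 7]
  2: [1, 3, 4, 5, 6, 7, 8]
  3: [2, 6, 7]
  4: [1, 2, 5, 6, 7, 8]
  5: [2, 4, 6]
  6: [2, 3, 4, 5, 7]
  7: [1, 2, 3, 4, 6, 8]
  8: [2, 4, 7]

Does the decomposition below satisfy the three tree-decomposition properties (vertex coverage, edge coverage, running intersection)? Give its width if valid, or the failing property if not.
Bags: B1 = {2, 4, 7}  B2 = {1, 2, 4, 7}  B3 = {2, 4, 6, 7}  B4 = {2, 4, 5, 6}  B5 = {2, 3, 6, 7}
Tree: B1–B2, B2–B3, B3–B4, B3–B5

No — vertex 8 appears in no bag.

A tree decomposition must satisfy three properties: every vertex lies in some bag; for every edge, both endpoints lie together in some bag; and for every vertex, the bags containing it form a connected subtree. Here vertex 8 appears in no bag, so the decomposition is invalid.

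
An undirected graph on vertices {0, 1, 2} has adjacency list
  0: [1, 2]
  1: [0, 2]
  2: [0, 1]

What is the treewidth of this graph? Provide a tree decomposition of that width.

Treewidth 2.
One optimal decomposition is:
Bags: B1 = {0, 1, 2}
Tree: (single bag)

With just one bag of size 3, the width is 3 − 1 = 2, so tw(G) ≤ 2. Conversely, {0, 1, 2} is a clique of size 3, and the vertices of any clique must share a bag in every tree decomposition; so some bag has ≥ 3 vertices and tw(G) ≥ 2. The upper and lower bounds meet at 2, so that is the treewidth.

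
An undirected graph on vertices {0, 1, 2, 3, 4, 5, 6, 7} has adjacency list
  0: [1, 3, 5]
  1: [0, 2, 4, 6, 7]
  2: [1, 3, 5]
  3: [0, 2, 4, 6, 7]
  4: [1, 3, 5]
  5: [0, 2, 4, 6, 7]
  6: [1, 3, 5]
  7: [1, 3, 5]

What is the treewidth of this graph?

A width-3 tree decomposition is:
Bags: B1 = {1, 3, 4, 5}  B2 = {0, 1, 3, 5}  B3 = {1, 3, 5, 6}  B4 = {1, 2, 3, 5}  B5 = {1, 3, 5, 7}
Tree: B1–B2, B2–B3, B3–B4, B4–B5
The largest bag has 4 vertices, giving width 3; this decomposition certifies tw(G) ≤ 3. For the lower bound: the 4 vertex sets {1,4}, {0,5}, {3}, {6} are disjoint, each induces a connected subgraph, and every pair is joined by at least one edge of G. Contracting each set to a single vertex therefore yields K_{4} as a minor, and since treewidth is minor-monotone, tw(G) ≥ tw(K_{4}) = 3. Combining the bounds, tw(G) = 3.

3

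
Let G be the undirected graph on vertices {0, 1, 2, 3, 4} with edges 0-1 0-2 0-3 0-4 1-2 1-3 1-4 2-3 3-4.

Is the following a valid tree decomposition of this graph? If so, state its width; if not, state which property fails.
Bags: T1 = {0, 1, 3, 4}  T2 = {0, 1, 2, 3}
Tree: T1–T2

Yes; width 3.

Checking the three conditions: (i) the bags cover all of {0, 1, 2, 3, 4}; (ii) for each edge, some bag contains both endpoints; (iii) the bags containing any fixed vertex form a subtree. All hold, so the decomposition is valid with width 4 − 1 = 3.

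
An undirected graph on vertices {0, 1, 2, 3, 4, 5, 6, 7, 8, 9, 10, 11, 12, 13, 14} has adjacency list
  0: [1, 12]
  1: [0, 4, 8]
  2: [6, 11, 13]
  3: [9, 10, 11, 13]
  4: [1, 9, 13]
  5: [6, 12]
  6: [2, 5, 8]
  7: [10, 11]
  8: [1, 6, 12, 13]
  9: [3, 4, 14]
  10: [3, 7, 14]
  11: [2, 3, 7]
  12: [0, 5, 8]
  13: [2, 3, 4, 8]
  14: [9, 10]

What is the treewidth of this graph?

A width-3 tree decomposition is:
Bags: B1 = {0, 1, 5, 12}  B2 = {1, 5, 8, 12}  B3 = {1, 5, 6, 8}  B4 = {1, 4, 6, 8}  B5 = {4, 6, 8, 13}  B6 = {2, 4, 6, 13}  B7 = {2, 4, 9, 13}  B8 = {2, 3, 9, 13}  B9 = {2, 3, 9, 11}  B10 = {3, 9, 11, 14}  B11 = {3, 10, 11, 14}  B12 = {7, 10, 11, 14}
Tree: B1–B2, B2–B3, B3–B4, B4–B5, B5–B6, B6–B7, B7–B8, B8–B9, B9–B10, B10–B11, B11–B12
Each bag holds 4 vertices, so the decomposition has width 3, which upper-bounds the treewidth. For the lower bound: the 4 vertex sets {0,5,12}, {1}, {8}, {2,4,6,13} are disjoint, each induces a connected subgraph, and every pair is joined by at least one edge of G. Contracting each set to a single vertex therefore yields K_{4} as a minor, and since treewidth is minor-monotone, tw(G) ≥ tw(K_{4}) = 3. Therefore the treewidth is 3.

3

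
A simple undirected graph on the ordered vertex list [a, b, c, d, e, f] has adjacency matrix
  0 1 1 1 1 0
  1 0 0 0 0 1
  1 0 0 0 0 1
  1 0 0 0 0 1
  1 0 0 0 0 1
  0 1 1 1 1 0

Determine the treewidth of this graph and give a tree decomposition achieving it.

Every bag has size at most 3, so the width is 3 − 1 = 2 and tw(G) ≤ 2. Since b–a–e–f–b is a cycle in G, G is not acyclic. Forests are exactly the graphs of treewidth ≤ 1, so tw(G) ≥ 2. The upper and lower bounds meet at 2, so that is the treewidth.

Treewidth 2.
Bags: B1 = {a, b, f}  B2 = {a, e, f}  B3 = {a, c, f}  B4 = {a, d, f}
Tree: B1–B2, B2–B3, B3–B4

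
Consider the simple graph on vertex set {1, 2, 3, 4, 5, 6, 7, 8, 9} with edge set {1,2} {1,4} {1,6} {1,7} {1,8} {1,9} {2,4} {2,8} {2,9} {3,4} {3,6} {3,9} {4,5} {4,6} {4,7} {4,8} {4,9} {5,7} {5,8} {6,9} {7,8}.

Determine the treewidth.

3

A width-3 tree decomposition is:
Bags: B1 = {1, 4, 7, 8}  B2 = {4, 5, 7, 8}  B3 = {1, 2, 4, 8}  B4 = {1, 2, 4, 9}  B5 = {1, 4, 6, 9}  B6 = {3, 4, 6, 9}
Tree: B1–B2, B1–B3, B3–B4, B4–B5, B5–B6
Each bag holds 4 vertices, so the decomposition has width 3, which upper-bounds the treewidth. On the other hand G contains the 4-clique {1, 2, 4, 8}. A clique must lie in a single bag of any decomposition, so no decomposition can have width below 3. The upper and lower bounds meet at 3, so that is the treewidth.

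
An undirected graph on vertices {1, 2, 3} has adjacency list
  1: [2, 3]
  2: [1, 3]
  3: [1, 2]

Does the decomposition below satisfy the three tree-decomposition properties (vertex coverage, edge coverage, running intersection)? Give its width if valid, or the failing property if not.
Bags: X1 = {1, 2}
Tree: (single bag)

No — vertex 3 appears in no bag.

A tree decomposition must satisfy three properties: every vertex lies in some bag; for every edge, both endpoints lie together in some bag; and for every vertex, the bags containing it form a connected subtree. Here vertex 3 appears in no bag, so the decomposition is invalid.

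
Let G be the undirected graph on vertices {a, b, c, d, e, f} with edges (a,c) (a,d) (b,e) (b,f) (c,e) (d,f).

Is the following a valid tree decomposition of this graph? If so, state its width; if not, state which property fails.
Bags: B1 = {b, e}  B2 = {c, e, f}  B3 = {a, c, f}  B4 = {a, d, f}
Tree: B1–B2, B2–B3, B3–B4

No — edge (f,b) lies in no bag.

A tree decomposition must satisfy three properties: every vertex lies in some bag; for every edge, both endpoints lie together in some bag; and for every vertex, the bags containing it form a connected subtree. Here edge (f,b) lies in no bag, so the decomposition is invalid.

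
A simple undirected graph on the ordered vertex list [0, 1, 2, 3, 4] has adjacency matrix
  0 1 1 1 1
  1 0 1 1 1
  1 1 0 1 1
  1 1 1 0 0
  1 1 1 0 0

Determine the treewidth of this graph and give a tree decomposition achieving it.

Treewidth 3.
One optimal decomposition is:
Bags: B1 = {0, 1, 2, 4}  B2 = {0, 1, 2, 3}
Tree: B1–B2

The largest bag has 4 vertices, giving width 3; this decomposition certifies tw(G) ≤ 3. On the other hand G contains the 4-clique {0, 1, 2, 3}. A clique must lie in a single bag of any decomposition, so no decomposition can have width below 3. Combining the bounds, tw(G) = 3.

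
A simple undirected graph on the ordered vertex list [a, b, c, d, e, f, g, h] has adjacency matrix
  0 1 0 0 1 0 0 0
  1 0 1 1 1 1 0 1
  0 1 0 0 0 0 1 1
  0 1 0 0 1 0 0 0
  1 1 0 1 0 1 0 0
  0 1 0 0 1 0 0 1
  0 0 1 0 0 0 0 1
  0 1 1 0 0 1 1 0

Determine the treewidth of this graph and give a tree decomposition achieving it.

Treewidth 2.
One such decomposition:
Bags: B1 = {b, e, f}  B2 = {a, b, e}  B3 = {b, d, e}  B4 = {b, f, h}  B5 = {b, c, h}  B6 = {c, g, h}
Tree: B1–B2, B2–B3, B1–B4, B4–B5, B5–B6

Each bag holds 3 vertices, so the decomposition has width 2, which upper-bounds the treewidth. For the lower bound, the 3 vertices {c, g, h} are pairwise adjacent, and any tree decomposition puts a clique entirely inside one bag — forcing width ≥ 2. Hence tw(G) = 2 exactly.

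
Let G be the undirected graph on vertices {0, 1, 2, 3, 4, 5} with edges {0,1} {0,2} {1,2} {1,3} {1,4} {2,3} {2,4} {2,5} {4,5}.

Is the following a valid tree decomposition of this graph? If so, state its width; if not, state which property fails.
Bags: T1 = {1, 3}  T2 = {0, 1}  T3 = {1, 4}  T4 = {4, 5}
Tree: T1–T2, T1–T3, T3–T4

A tree decomposition must satisfy three properties: every vertex lies in some bag; for every edge, both endpoints lie together in some bag; and for every vertex, the bags containing it form a connected subtree. Here vertex 2 appears in no bag, so the decomposition is invalid.

No — vertex 2 appears in no bag.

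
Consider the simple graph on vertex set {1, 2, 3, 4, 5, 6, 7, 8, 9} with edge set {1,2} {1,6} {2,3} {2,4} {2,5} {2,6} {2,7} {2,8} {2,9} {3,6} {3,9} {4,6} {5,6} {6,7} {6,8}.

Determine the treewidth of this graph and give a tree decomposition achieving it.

Each bag holds 3 vertices, so the decomposition has width 2, which upper-bounds the treewidth. Conversely, {2, 3, 9} is a clique of size 3, and the vertices of any clique must share a bag in every tree decomposition; so some bag has ≥ 3 vertices and tw(G) ≥ 2. Therefore the treewidth is 2.

Treewidth 2.
One optimal decomposition is:
Bags: B1 = {2, 4, 6}  B2 = {2, 5, 6}  B3 = {2, 3, 6}  B4 = {2, 3, 9}  B5 = {2, 6, 7}  B6 = {1, 2, 6}  B7 = {2, 6, 8}
Tree: B1–B2, B1–B3, B3–B4, B2–B5, B1–B6, B6–B7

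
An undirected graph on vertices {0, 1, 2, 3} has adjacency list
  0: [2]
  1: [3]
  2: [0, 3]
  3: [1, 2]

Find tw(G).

1

A width-1 tree decomposition is:
Bags: B1 = {2, 3}  B2 = {0, 2}  B3 = {1, 3}
Tree: B1–B2, B1–B3
Every bag has size at most 2, so the width is 2 − 1 = 1 and tw(G) ≤ 1. G has an edge, so its treewidth is at least 1. The upper and lower bounds meet at 1, so that is the treewidth.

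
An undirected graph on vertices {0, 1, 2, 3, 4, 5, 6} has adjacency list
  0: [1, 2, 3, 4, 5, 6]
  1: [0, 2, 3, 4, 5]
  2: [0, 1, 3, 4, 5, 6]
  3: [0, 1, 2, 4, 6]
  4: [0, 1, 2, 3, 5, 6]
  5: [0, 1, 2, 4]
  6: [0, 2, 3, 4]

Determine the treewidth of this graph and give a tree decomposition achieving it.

Treewidth 4.
One optimal decomposition is:
Bags: B1 = {0, 1, 2, 3, 4}  B2 = {0, 1, 2, 4, 5}  B3 = {0, 2, 3, 4, 6}
Tree: B1–B2, B1–B3

Every bag has size at most 5, so the width is 5 − 1 = 4 and tw(G) ≤ 4. On the other hand G contains the 5-clique {0, 1, 2, 3, 4}. A clique must lie in a single bag of any decomposition, so no decomposition can have width below 4. The upper and lower bounds meet at 4, so that is the treewidth.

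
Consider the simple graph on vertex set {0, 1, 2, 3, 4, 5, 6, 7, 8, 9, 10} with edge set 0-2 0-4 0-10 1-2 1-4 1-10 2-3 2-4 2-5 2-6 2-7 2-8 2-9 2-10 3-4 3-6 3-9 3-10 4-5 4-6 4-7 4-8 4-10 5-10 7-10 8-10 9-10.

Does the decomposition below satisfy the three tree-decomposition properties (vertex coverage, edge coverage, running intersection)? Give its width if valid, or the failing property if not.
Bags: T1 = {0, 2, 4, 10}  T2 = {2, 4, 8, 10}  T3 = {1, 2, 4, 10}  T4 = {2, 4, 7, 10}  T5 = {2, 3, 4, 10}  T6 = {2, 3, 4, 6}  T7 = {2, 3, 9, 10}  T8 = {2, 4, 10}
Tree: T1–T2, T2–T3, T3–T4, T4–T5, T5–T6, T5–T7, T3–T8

A tree decomposition must satisfy three properties: every vertex lies in some bag; for every edge, both endpoints lie together in some bag; and for every vertex, the bags containing it form a connected subtree. Here vertex 5 appears in no bag, so the decomposition is invalid.

No — vertex 5 appears in no bag.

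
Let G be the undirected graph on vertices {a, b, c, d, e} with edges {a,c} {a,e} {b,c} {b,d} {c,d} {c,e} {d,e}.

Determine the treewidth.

2

A width-2 tree decomposition is:
Bags: B1 = {a, c, e}  B2 = {c, d, e}  B3 = {b, c, d}
Tree: B1–B2, B2–B3
The largest bag has 3 vertices, giving width 2; this decomposition certifies tw(G) ≤ 2. Conversely, {c, d, e} is a clique of size 3, and the vertices of any clique must share a bag in every tree decomposition; so some bag has ≥ 3 vertices and tw(G) ≥ 2. Therefore the treewidth is 2.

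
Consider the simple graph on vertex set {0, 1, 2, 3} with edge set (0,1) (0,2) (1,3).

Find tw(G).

1

A width-1 tree decomposition is:
Bags: B1 = {0, 2}  B2 = {0, 1}  B3 = {1, 3}
Tree: B1–B2, B2–B3
The largest bag has 2 vertices, giving width 1; this decomposition certifies tw(G) ≤ 1. Any graph with an edge has treewidth ≥ 1, and G has the edge 2–0. Combining the bounds, tw(G) = 1.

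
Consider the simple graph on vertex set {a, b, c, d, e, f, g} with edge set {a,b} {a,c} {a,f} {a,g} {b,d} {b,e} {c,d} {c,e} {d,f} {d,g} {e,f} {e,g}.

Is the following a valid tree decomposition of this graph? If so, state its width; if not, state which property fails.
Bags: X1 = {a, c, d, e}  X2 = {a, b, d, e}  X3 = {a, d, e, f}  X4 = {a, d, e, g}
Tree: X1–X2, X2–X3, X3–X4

Vertex coverage: the bags together contain {a, b, c, d, e, f, g}, the full vertex set. Edge coverage: each edge of G has both endpoints in at least one bag. Running intersection: for every vertex, the bags containing it form a connected subtree. All three properties hold, so this is a valid tree decomposition of width max|bag| − 1 = 3, and hence tw(G) ≤ 3.

Yes; width 3.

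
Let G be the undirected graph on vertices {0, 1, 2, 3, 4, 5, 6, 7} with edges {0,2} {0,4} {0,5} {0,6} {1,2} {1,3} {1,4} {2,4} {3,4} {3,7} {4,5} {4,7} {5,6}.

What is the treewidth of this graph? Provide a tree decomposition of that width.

Treewidth 2.
One optimal decomposition is:
Bags: B1 = {0, 4, 5}  B2 = {0, 2, 4}  B3 = {0, 5, 6}  B4 = {1, 2, 4}  B5 = {1, 3, 4}  B6 = {3, 4, 7}
Tree: B1–B2, B1–B3, B2–B4, B4–B5, B5–B6

Every bag has size at most 3, so the width is 3 − 1 = 2 and tw(G) ≤ 2. Conversely, {0, 2, 4} is a clique of size 3, and the vertices of any clique must share a bag in every tree decomposition; so some bag has ≥ 3 vertices and tw(G) ≥ 2. Therefore the treewidth is 2.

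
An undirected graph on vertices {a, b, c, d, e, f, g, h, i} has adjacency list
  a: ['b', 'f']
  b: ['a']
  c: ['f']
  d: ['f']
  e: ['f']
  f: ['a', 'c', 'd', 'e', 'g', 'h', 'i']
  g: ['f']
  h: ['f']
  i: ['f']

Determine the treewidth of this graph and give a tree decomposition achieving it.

Treewidth 1.
One optimal decomposition is:
Bags: B1 = {e, f}  B2 = {f, i}  B3 = {c, f}  B4 = {d, f}  B5 = {f, g}  B6 = {a, f}  B7 = {f, h}  B8 = {a, b}
Tree: B1–B2, B1–B3, B1–B4, B1–B5, B1–B6, B3–B7, B6–B8

Every bag has size at most 2, so the width is 2 − 1 = 1 and tw(G) ≤ 1. G has an edge, so its treewidth is at least 1. The upper and lower bounds meet at 1, so that is the treewidth.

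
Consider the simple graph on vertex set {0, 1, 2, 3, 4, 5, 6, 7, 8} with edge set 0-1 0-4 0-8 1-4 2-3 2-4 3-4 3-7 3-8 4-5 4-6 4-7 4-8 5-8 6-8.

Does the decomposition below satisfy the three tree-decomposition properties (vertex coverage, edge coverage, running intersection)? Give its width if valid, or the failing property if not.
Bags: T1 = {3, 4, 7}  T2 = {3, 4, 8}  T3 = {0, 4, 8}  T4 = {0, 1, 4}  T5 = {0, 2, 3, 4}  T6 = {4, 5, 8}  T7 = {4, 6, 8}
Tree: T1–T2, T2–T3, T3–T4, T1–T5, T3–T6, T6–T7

No — bags containing vertex 0 are not connected in the tree.

A tree decomposition must satisfy three properties: every vertex lies in some bag; for every edge, both endpoints lie together in some bag; and for every vertex, the bags containing it form a connected subtree. Here bags containing vertex 0 are not connected in the tree, so the decomposition is invalid.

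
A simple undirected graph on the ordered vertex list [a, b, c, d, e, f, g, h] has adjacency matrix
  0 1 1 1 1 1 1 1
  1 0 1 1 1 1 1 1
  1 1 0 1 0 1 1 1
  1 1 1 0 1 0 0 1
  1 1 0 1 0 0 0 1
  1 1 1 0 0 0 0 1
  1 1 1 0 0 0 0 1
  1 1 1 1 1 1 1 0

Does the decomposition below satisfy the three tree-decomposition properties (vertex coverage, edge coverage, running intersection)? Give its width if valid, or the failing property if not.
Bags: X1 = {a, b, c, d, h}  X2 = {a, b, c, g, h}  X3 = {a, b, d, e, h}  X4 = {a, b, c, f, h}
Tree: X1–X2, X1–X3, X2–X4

Every vertex of G appears in some bag (union = {a, b, c, d, e, f, g, h}); every edge is covered by a bag; and for each vertex v the set of bags containing v is connected in the bag tree. The decomposition is therefore valid. The largest bag has 5 vertices, so the width is 4.

Yes; width 4.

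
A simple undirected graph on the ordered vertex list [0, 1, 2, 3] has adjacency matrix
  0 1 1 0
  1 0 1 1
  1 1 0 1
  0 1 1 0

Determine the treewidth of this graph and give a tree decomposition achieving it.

Every bag has size at most 3, so the width is 3 − 1 = 2 and tw(G) ≤ 2. Conversely, {0, 1, 2} is a clique of size 3, and the vertices of any clique must share a bag in every tree decomposition; so some bag has ≥ 3 vertices and tw(G) ≥ 2. Hence tw(G) = 2 exactly.

Treewidth 2.
Bags: B1 = {1, 2, 3}  B2 = {0, 1, 2}
Tree: B1–B2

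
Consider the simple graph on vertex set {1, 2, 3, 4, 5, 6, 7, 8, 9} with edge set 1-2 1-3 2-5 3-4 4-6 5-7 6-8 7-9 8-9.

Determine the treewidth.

A width-2 tree decomposition is:
Bags: B1 = {2, 5, 7}  B2 = {2, 7, 9}  B3 = {2, 8, 9}  B4 = {2, 6, 8}  B5 = {2, 4, 6}  B6 = {2, 3, 4}  B7 = {1, 2, 3}
Tree: B1–B2, B2–B3, B3–B4, B4–B5, B5–B6, B6–B7
The largest bag has 3 vertices, giving width 2; this decomposition certifies tw(G) ≤ 2. For the lower bound, G contains the cycle 2–5–7–9–8–6–4–3–1–2, so G is not a forest; only forests have treewidth ≤ 1, hence tw(G) ≥ 2. Therefore the treewidth is 2.

2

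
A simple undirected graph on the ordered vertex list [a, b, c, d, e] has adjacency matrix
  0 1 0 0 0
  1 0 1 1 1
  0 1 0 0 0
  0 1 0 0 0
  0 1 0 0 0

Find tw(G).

1

A width-1 tree decomposition is:
Bags: B1 = {b, e}  B2 = {a, b}  B3 = {b, c}  B4 = {b, d}
Tree: B1–B2, B1–B3, B2–B4
The largest bag has 2 vertices, giving width 1; this decomposition certifies tw(G) ≤ 1. G has an edge, so its treewidth is at least 1. Therefore the treewidth is 1.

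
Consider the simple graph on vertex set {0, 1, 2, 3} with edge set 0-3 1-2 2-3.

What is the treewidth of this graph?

1

A width-1 tree decomposition is:
Bags: B1 = {0, 3}  B2 = {2, 3}  B3 = {1, 2}
Tree: B1–B2, B2–B3
Every bag has size at most 2, so the width is 2 − 1 = 1 and tw(G) ≤ 1. Any graph with an edge has treewidth ≥ 1, and G has the edge 0–3. Combining the bounds, tw(G) = 1.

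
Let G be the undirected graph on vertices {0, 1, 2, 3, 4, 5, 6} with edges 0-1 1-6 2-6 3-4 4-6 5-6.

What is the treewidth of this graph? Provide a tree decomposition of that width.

Treewidth 1.
One optimal decomposition is:
Bags: B1 = {1, 6}  B2 = {2, 6}  B3 = {4, 6}  B4 = {0, 1}  B5 = {3, 4}  B6 = {5, 6}
Tree: B1–B2, B2–B3, B1–B4, B3–B5, B3–B6

Every bag has size at most 2, so the width is 2 − 1 = 1 and tw(G) ≤ 1. G has an edge, so its treewidth is at least 1. The upper and lower bounds meet at 1, so that is the treewidth.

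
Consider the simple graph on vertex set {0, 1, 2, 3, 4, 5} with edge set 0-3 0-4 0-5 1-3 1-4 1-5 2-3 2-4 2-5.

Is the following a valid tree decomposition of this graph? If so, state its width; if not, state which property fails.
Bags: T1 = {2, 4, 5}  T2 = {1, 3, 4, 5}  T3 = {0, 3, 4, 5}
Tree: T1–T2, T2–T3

No — edge (3,2) lies in no bag.

A tree decomposition must satisfy three properties: every vertex lies in some bag; for every edge, both endpoints lie together in some bag; and for every vertex, the bags containing it form a connected subtree. Here edge (3,2) lies in no bag, so the decomposition is invalid.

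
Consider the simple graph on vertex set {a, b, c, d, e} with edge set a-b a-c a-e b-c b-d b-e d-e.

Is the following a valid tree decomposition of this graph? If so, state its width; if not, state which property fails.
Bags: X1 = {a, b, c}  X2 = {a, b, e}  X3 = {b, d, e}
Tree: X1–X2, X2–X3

Vertex coverage: the bags together contain {a, b, c, d, e}, the full vertex set. Edge coverage: each edge of G has both endpoints in at least one bag. Running intersection: for every vertex, the bags containing it form a connected subtree. All three properties hold, so this is a valid tree decomposition of width max|bag| − 1 = 2, and hence tw(G) ≤ 2.

Yes; width 2.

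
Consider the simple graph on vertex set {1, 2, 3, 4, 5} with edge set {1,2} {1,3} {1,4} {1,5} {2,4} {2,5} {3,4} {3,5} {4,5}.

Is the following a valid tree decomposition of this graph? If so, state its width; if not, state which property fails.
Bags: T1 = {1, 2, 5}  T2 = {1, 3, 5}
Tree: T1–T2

A tree decomposition must satisfy three properties: every vertex lies in some bag; for every edge, both endpoints lie together in some bag; and for every vertex, the bags containing it form a connected subtree. Here vertex 4 appears in no bag, so the decomposition is invalid.

No — vertex 4 appears in no bag.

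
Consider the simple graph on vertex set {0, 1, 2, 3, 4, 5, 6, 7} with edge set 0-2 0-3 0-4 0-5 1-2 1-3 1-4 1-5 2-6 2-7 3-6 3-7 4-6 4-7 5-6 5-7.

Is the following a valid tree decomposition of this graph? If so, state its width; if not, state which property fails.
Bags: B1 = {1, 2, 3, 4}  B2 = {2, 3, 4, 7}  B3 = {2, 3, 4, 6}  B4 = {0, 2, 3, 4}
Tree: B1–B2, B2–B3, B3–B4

No — vertex 5 appears in no bag.

A tree decomposition must satisfy three properties: every vertex lies in some bag; for every edge, both endpoints lie together in some bag; and for every vertex, the bags containing it form a connected subtree. Here vertex 5 appears in no bag, so the decomposition is invalid.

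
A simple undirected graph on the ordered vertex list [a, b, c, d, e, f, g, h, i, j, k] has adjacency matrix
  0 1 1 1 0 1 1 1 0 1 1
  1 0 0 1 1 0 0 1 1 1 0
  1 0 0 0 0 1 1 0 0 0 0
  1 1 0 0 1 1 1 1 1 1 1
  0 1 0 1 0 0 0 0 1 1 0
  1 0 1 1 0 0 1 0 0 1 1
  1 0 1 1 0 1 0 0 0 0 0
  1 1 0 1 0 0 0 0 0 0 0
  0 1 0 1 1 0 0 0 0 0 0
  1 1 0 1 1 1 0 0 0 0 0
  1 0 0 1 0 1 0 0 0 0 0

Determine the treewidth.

3

A width-3 tree decomposition is:
Bags: B1 = {a, b, d, j}  B2 = {b, d, e, j}  B3 = {a, b, d, h}  B4 = {a, d, f, j}  B5 = {b, d, e, i}  B6 = {a, d, f, g}  B7 = {a, c, f, g}  B8 = {a, d, f, k}
Tree: B1–B2, B1–B3, B1–B4, B2–B5, B4–B6, B6–B7, B4–B8
Each bag holds 4 vertices, so the decomposition has width 3, which upper-bounds the treewidth. For the lower bound, the 4 vertices {b, d, e, j} are pairwise adjacent, and any tree decomposition puts a clique entirely inside one bag — forcing width ≥ 3. The upper and lower bounds meet at 3, so that is the treewidth.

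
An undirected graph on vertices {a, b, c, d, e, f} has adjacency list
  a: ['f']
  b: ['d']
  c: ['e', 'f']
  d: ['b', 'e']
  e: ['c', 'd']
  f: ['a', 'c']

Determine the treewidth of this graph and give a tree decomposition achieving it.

Treewidth 1.
One such decomposition:
Bags: B1 = {a, f}  B2 = {c, f}  B3 = {c, e}  B4 = {d, e}  B5 = {b, d}
Tree: B1–B2, B2–B3, B3–B4, B4–B5

The largest bag has 2 vertices, giving width 1; this decomposition certifies tw(G) ≤ 1. Any graph with an edge has treewidth ≥ 1, and G has the edge a–f. Therefore the treewidth is 1.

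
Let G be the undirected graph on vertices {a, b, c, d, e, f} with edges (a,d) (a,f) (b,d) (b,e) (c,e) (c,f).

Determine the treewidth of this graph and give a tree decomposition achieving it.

The largest bag has 3 vertices, giving width 2; this decomposition certifies tw(G) ≤ 2. Since e–b–d–a–f–c–e is a cycle in G, G is not acyclic. Forests are exactly the graphs of treewidth ≤ 1, so tw(G) ≥ 2. The upper and lower bounds meet at 2, so that is the treewidth.

Treewidth 2.
One such decomposition:
Bags: B1 = {b, d, e}  B2 = {a, d, e}  B3 = {a, e, f}  B4 = {c, e, f}
Tree: B1–B2, B2–B3, B3–B4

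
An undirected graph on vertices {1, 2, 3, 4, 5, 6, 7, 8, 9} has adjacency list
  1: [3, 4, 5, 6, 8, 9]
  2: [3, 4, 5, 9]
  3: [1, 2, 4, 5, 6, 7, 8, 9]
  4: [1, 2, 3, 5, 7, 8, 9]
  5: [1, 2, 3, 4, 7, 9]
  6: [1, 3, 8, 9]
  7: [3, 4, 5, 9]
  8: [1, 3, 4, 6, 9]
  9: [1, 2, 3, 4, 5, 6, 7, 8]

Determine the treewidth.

4

A width-4 tree decomposition is:
Bags: B1 = {1, 3, 4, 8, 9}  B2 = {1, 3, 6, 8, 9}  B3 = {1, 3, 4, 5, 9}  B4 = {2, 3, 4, 5, 9}  B5 = {3, 4, 5, 7, 9}
Tree: B1–B2, B1–B3, B3–B4, B4–B5
Every bag has size at most 5, so the width is 5 − 1 = 4 and tw(G) ≤ 4. Conversely, {1, 3, 4, 8, 9} is a clique of size 5, and the vertices of any clique must share a bag in every tree decomposition; so some bag has ≥ 5 vertices and tw(G) ≥ 4. Hence tw(G) = 4 exactly.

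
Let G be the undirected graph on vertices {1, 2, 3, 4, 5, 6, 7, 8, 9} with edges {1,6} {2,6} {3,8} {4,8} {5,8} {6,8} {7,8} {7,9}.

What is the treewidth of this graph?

1

A width-1 tree decomposition is:
Bags: B1 = {3, 8}  B2 = {7, 8}  B3 = {7, 9}  B4 = {4, 8}  B5 = {6, 8}  B6 = {1, 6}  B7 = {2, 6}  B8 = {5, 8}
Tree: B1–B2, B2–B3, B1–B4, B2–B5, B5–B6, B5–B7, B5–B8
Every bag has size at most 2, so the width is 2 − 1 = 1 and tw(G) ≤ 1. Since G has at least one edge (e.g. 3–8), it is not an edgeless graph, so tw(G) ≥ 1. Therefore the treewidth is 1.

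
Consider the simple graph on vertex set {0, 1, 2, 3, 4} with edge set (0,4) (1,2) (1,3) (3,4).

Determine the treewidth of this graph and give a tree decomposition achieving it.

Treewidth 1.
One optimal decomposition is:
Bags: B1 = {0, 4}  B2 = {3, 4}  B3 = {1, 3}  B4 = {1, 2}
Tree: B1–B2, B2–B3, B3–B4

The largest bag has 2 vertices, giving width 1; this decomposition certifies tw(G) ≤ 1. Since G has at least one edge (e.g. 0–4), it is not an edgeless graph, so tw(G) ≥ 1. The upper and lower bounds meet at 1, so that is the treewidth.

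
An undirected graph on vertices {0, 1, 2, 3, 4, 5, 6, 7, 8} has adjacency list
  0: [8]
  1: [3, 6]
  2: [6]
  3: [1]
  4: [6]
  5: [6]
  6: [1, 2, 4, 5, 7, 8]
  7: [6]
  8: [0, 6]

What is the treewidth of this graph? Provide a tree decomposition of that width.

Treewidth 1.
One optimal decomposition is:
Bags: B1 = {4, 6}  B2 = {6, 7}  B3 = {2, 6}  B4 = {6, 8}  B5 = {5, 6}  B6 = {1, 6}  B7 = {0, 8}  B8 = {1, 3}
Tree: B1–B2, B1–B3, B3–B4, B1–B5, B1–B6, B4–B7, B6–B8

The largest bag has 2 vertices, giving width 1; this decomposition certifies tw(G) ≤ 1. Any graph with an edge has treewidth ≥ 1, and G has the edge 4–6. Therefore the treewidth is 1.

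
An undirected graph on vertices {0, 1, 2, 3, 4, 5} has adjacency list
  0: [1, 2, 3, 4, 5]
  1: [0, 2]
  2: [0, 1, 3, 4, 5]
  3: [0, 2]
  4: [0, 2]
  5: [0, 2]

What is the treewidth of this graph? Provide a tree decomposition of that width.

The largest bag has 3 vertices, giving width 2; this decomposition certifies tw(G) ≤ 2. On the other hand G contains the 3-clique {0, 1, 2}. A clique must lie in a single bag of any decomposition, so no decomposition can have width below 2. Combining the bounds, tw(G) = 2.

Treewidth 2.
One such decomposition:
Bags: B1 = {0, 1, 2}  B2 = {0, 2, 3}  B3 = {0, 2, 5}  B4 = {0, 2, 4}
Tree: B1–B2, B2–B3, B1–B4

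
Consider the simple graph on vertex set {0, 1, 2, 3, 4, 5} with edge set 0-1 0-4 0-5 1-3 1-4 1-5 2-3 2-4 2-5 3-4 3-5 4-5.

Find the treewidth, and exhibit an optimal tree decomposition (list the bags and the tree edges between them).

Treewidth 3.
Bags: B1 = {1, 3, 4, 5}  B2 = {2, 3, 4, 5}  B3 = {0, 1, 4, 5}
Tree: B1–B2, B1–B3

Every bag has size at most 4, so the width is 4 − 1 = 3 and tw(G) ≤ 3. On the other hand G contains the 4-clique {0, 1, 4, 5}. A clique must lie in a single bag of any decomposition, so no decomposition can have width below 3. The upper and lower bounds meet at 3, so that is the treewidth.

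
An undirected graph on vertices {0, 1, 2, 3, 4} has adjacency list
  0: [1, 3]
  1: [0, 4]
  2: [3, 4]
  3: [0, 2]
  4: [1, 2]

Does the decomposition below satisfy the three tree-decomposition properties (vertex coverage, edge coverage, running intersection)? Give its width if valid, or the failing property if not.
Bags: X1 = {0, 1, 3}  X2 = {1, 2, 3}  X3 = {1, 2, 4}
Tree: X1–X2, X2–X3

Vertex coverage: the bags together contain {0, 1, 2, 3, 4}, the full vertex set. Edge coverage: each edge of G has both endpoints in at least one bag. Running intersection: for every vertex, the bags containing it form a connected subtree. All three properties hold, so this is a valid tree decomposition of width max|bag| − 1 = 2, and hence tw(G) ≤ 2.

Yes; width 2.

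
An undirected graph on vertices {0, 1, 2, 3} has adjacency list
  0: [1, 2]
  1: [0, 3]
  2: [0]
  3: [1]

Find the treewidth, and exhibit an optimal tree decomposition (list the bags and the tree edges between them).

The largest bag has 2 vertices, giving width 1; this decomposition certifies tw(G) ≤ 1. Since G has at least one edge (e.g. 2–0), it is not an edgeless graph, so tw(G) ≥ 1. The upper and lower bounds meet at 1, so that is the treewidth.

Treewidth 1.
Bags: B1 = {0, 2}  B2 = {0, 1}  B3 = {1, 3}
Tree: B1–B2, B2–B3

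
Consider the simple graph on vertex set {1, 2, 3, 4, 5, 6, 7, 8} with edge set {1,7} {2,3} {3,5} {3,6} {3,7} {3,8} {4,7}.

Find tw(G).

A width-1 tree decomposition is:
Bags: B1 = {2, 3}  B2 = {3, 5}  B3 = {3, 6}  B4 = {3, 7}  B5 = {3, 8}  B6 = {1, 7}  B7 = {4, 7}
Tree: B1–B2, B1–B3, B3–B4, B1–B5, B4–B6, B6–B7
Every bag has size at most 2, so the width is 2 − 1 = 1 and tw(G) ≤ 1. Since G has at least one edge (e.g. 2–3), it is not an edgeless graph, so tw(G) ≥ 1. The upper and lower bounds meet at 1, so that is the treewidth.

1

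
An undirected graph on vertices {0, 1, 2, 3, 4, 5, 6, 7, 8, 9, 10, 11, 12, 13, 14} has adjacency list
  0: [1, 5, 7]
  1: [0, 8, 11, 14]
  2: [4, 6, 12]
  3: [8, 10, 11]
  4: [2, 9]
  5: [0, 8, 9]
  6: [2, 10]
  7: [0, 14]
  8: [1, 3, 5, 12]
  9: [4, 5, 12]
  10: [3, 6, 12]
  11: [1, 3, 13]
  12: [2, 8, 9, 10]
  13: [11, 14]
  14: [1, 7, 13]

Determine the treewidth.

3

A width-3 tree decomposition is:
Bags: B1 = {2, 4, 6, 9}  B2 = {2, 6, 9, 12}  B3 = {6, 9, 10, 12}  B4 = {5, 9, 10, 12}  B5 = {5, 8, 10, 12}  B6 = {3, 5, 8, 10}  B7 = {0, 3, 5, 8}  B8 = {0, 1, 3, 8}  B9 = {0, 1, 3, 11}  B10 = {0, 1, 7, 11}  B11 = {1, 7, 11, 14}  B12 = {7, 11, 13, 14}
Tree: B1–B2, B2–B3, B3–B4, B4–B5, B5–B6, B6–B7, B7–B8, B8–B9, B9–B10, B10–B11, B11–B12
The largest bag has 4 vertices, giving width 3; this decomposition certifies tw(G) ≤ 3. For the lower bound: the 4 vertex sets {2,4,6}, {9}, {12}, {3,5,8,10} are disjoint, each induces a connected subgraph, and every pair is joined by at least one edge of G. Contracting each set to a single vertex therefore yields K_{4} as a minor, and since treewidth is minor-monotone, tw(G) ≥ tw(K_{4}) = 3. Combining the bounds, tw(G) = 3.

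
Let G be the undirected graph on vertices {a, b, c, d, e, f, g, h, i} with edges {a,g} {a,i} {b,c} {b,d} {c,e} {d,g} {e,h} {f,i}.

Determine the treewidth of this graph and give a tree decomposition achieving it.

The largest bag has 2 vertices, giving width 1; this decomposition certifies tw(G) ≤ 1. Any graph with an edge has treewidth ≥ 1, and G has the edge f–i. The upper and lower bounds meet at 1, so that is the treewidth.

Treewidth 1.
Bags: B1 = {f, i}  B2 = {a, i}  B3 = {a, g}  B4 = {d, g}  B5 = {b, d}  B6 = {b, c}  B7 = {c, e}  B8 = {e, h}
Tree: B1–B2, B2–B3, B3–B4, B4–B5, B5–B6, B6–B7, B7–B8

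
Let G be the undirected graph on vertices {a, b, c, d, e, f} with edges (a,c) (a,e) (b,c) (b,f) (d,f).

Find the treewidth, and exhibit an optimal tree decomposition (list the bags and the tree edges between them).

Treewidth 1.
Bags: B1 = {d, f}  B2 = {b, f}  B3 = {b, c}  B4 = {a, c}  B5 = {a, e}
Tree: B1–B2, B2–B3, B3–B4, B4–B5

Every bag has size at most 2, so the width is 2 − 1 = 1 and tw(G) ≤ 1. Any graph with an edge has treewidth ≥ 1, and G has the edge d–f. Hence tw(G) = 1 exactly.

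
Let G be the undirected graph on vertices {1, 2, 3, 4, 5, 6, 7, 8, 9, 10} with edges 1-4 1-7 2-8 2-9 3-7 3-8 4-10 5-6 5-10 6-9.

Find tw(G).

A width-2 tree decomposition is:
Bags: B1 = {4, 5, 10}  B2 = {1, 4, 5}  B3 = {1, 5, 7}  B4 = {3, 5, 7}  B5 = {3, 5, 8}  B6 = {2, 5, 8}  B7 = {2, 5, 9}  B8 = {5, 6, 9}
Tree: B1–B2, B2–B3, B3–B4, B4–B5, B5–B6, B6–B7, B7–B8
Every bag has size at most 3, so the width is 3 − 1 = 2 and tw(G) ≤ 2. Since 5–10–4–1–7–3–8–2–9–6–5 is a cycle in G, G is not acyclic. Forests are exactly the graphs of treewidth ≤ 1, so tw(G) ≥ 2. Combining the bounds, tw(G) = 2.

2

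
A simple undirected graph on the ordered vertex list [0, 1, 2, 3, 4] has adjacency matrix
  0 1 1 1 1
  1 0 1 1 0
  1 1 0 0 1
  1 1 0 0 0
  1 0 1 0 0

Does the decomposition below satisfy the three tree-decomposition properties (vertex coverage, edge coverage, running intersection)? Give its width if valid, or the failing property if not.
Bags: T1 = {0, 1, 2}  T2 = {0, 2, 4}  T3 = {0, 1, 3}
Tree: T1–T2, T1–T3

Every vertex of G appears in some bag (union = {0, 1, 2, 3, 4}); every edge is covered by a bag; and for each vertex v the set of bags containing v is connected in the bag tree. The decomposition is therefore valid. The largest bag has 3 vertices, so the width is 2.

Yes; width 2.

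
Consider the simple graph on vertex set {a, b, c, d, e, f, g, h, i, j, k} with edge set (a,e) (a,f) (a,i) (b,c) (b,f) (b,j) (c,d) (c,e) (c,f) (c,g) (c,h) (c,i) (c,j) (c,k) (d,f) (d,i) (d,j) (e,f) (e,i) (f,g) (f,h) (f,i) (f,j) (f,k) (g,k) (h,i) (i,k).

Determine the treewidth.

3

A width-3 tree decomposition is:
Bags: B1 = {c, e, f, i}  B2 = {c, f, i, k}  B3 = {c, f, h, i}  B4 = {c, d, f, i}  B5 = {c, f, g, k}  B6 = {c, d, f, j}  B7 = {a, e, f, i}  B8 = {b, c, f, j}
Tree: B1–B2, B2–B3, B3–B4, B2–B5, B4–B6, B1–B7, B6–B8
The largest bag has 4 vertices, giving width 3; this decomposition certifies tw(G) ≤ 3. Conversely, {c, f, g, k} is a clique of size 4, and the vertices of any clique must share a bag in every tree decomposition; so some bag has ≥ 4 vertices and tw(G) ≥ 3. The upper and lower bounds meet at 3, so that is the treewidth.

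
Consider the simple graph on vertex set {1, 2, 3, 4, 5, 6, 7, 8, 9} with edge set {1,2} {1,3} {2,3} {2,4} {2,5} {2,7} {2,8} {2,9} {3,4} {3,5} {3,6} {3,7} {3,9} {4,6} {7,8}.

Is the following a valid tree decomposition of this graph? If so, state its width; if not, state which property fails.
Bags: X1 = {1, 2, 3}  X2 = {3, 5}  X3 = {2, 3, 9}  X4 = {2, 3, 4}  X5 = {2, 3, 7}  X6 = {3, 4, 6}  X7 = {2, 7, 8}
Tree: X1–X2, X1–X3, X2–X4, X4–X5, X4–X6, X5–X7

A tree decomposition must satisfy three properties: every vertex lies in some bag; for every edge, both endpoints lie together in some bag; and for every vertex, the bags containing it form a connected subtree. Here edge (2,5) lies in no bag, so the decomposition is invalid.

No — edge (2,5) lies in no bag.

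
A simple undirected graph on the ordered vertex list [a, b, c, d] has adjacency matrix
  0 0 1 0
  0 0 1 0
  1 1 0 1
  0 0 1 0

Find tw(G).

1

A width-1 tree decomposition is:
Bags: B1 = {c, d}  B2 = {a, c}  B3 = {b, c}
Tree: B1–B2, B2–B3
The largest bag has 2 vertices, giving width 1; this decomposition certifies tw(G) ≤ 1. Any graph with an edge has treewidth ≥ 1, and G has the edge c–d. The upper and lower bounds meet at 1, so that is the treewidth.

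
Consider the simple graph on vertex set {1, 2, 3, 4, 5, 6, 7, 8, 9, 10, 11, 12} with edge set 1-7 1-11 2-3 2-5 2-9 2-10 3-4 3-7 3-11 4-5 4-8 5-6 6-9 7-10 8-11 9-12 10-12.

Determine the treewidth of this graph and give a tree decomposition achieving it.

Treewidth 3.
Bags: B1 = {6, 9, 10, 12}  B2 = {2, 6, 9, 10}  B3 = {2, 5, 6, 10}  B4 = {2, 5, 7, 10}  B5 = {2, 3, 5, 7}  B6 = {3, 4, 5, 7}  B7 = {1, 3, 4, 7}  B8 = {1, 3, 4, 11}  B9 = {1, 4, 8, 11}
Tree: B1–B2, B2–B3, B3–B4, B4–B5, B5–B6, B6–B7, B7–B8, B8–B9

Every bag has size at most 4, so the width is 4 − 1 = 3 and tw(G) ≤ 3. For the lower bound: the 4 vertex sets {6,9,12}, {10}, {2}, {3,4,5,7} are disjoint, each induces a connected subgraph, and every pair is joined by at least one edge of G. Contracting each set to a single vertex therefore yields K_{4} as a minor, and since treewidth is minor-monotone, tw(G) ≥ tw(K_{4}) = 3. Combining the bounds, tw(G) = 3.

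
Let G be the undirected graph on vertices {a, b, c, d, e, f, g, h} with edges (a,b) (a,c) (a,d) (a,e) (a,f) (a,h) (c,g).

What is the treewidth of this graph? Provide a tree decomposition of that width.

Treewidth 1.
One optimal decomposition is:
Bags: B1 = {a, c}  B2 = {a, h}  B3 = {a, e}  B4 = {c, g}  B5 = {a, b}  B6 = {a, f}  B7 = {a, d}
Tree: B1–B2, B2–B3, B1–B4, B1–B5, B3–B6, B6–B7

Each bag holds 2 vertices, so the decomposition has width 1, which upper-bounds the treewidth. Any graph with an edge has treewidth ≥ 1, and G has the edge c–a. Combining the bounds, tw(G) = 1.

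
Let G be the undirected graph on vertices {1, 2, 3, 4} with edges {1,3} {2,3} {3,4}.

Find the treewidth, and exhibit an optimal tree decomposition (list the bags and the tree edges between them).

Each bag holds 2 vertices, so the decomposition has width 1, which upper-bounds the treewidth. Since G has at least one edge (e.g. 3–1), it is not an edgeless graph, so tw(G) ≥ 1. The upper and lower bounds meet at 1, so that is the treewidth.

Treewidth 1.
Bags: B1 = {1, 3}  B2 = {2, 3}  B3 = {3, 4}
Tree: B1–B2, B1–B3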